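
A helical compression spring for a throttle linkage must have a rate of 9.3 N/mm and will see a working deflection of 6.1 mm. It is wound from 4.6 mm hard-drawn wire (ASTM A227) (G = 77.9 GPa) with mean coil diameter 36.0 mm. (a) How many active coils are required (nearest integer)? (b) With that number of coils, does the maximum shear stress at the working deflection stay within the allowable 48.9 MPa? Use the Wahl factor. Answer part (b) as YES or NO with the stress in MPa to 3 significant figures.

(a) 10 coils; (b) NO, τ_max = 63.8 MPa

N_a = Gd⁴/(8D³k) = (77.9×10³)(4.6⁴)/(8·36.0³·9.3) = 10.05 → N_a = 10
Actual rate k = Gd⁴/(8D³·10) = 9.3448 N/mm
Working load F = kδ = 9.3448·6.1 = 57.003 N
C = 36.0/4.6 = 7.8261; K_W = (4C−1)/(4C−4)+0.615/C = 1.1885
τ_max = K_W·8FD/(πd³) = 1.1885·53.687 = 63.805 MPa
τ_max > 48.9 MPa → exceeds allowable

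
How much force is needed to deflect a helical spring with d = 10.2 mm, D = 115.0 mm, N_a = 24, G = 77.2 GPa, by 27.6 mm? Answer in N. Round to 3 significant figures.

79.0 N

k = Gd⁴/(8D³N_a) = (77.2×10³)(10.2⁴)/(8·115.0³·24) = 2.8617 N/mm
F = k·δ = 2.8617 × 27.6 = 78.983 N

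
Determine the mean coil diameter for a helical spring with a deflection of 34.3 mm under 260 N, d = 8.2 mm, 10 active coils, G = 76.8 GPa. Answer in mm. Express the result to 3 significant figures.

83.0 mm

Required rate k = F/δ = 260/34.3 = 7.5802 N/mm
D = (Gd⁴/(8N_a·k))^(1/3) = (76.8×10³·8.2⁴/(8·10·7.5802))^(1/3)
  = (572595)^(1/3) = 83.0391 mm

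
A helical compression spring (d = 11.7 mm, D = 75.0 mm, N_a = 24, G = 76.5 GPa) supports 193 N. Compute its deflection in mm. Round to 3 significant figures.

10.9 mm

k = Gd⁴/(8D³N_a) = (76.5×10³)(11.7⁴)/(8·75.0³·24) = 17.698 N/mm
δ = F/k = 193 / 17.698 = 10.905 mm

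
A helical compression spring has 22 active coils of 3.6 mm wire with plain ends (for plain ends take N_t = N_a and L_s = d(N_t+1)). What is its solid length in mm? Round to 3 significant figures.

plain ends: N_t = N_a = 22
L_s = d·(N_t+1) = 3.6 × 23 = 82.8 mm

82.8 mm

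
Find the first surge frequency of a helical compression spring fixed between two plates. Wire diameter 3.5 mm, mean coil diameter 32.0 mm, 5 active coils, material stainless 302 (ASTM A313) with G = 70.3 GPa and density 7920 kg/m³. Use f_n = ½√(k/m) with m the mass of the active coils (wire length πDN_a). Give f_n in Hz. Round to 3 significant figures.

k = Gd⁴/(8D³N_a) = (70.3×10³)(3.5⁴)/(8·32.0³·5) = 8.0485 N/mm = 8048.5 N/m
Wire length L = πDN_a = π·32.0·5 = 502.65 mm
m = ρ·(πd²/4)·L = 7920 × 9.6211×10⁻⁶ m² × 0.50265 m = 0.038302 kg
f_n = ½√(k/m) = 0.5·√(8048.5/0.038302) = 0.5·√(2.1013e+05) = 229.2 Hz

229 Hz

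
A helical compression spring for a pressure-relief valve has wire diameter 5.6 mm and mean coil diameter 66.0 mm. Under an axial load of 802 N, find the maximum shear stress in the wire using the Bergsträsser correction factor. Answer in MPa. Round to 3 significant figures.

854 MPa

Spring index C = D/d = 66.0/5.6 = 11.7857
K_B = (4C+2)/(4C−3) = 49.143/44.143 = 1.1133
τ₀ = 8FD/(πd³) = 8·802·66.0/(π·5.6³) = 423456/551.71 = 767.53 MPa
τ_max = K·τ₀ = 1.1133 × 767.53 = 854.47 MPa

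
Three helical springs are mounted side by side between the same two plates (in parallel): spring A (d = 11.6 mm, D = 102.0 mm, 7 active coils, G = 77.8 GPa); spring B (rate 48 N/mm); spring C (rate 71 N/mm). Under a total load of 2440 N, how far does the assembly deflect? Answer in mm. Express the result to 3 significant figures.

17.1 mm

k_A = Gd⁴/(8D³N_a) = (77.8×10³)(11.6⁴)/(8·102.0³·7) = 23.704 N/mm
Parallel: k_eq = 23.704 + 48 + 71 = 142.7 N/mm
δ = F/k_eq = 2440/142.7 = 17.098 mm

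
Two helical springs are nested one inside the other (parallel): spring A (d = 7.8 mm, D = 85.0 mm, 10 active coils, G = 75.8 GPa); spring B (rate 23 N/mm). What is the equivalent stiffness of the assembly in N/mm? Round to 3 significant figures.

k_A = Gd⁴/(8D³N_a) = (75.8×10³)(7.8⁴)/(8·85.0³·10) = 5.7109 N/mm
Parallel: k_eq = 5.7109 + 23 = 28.711 N/mm

28.7 N/mm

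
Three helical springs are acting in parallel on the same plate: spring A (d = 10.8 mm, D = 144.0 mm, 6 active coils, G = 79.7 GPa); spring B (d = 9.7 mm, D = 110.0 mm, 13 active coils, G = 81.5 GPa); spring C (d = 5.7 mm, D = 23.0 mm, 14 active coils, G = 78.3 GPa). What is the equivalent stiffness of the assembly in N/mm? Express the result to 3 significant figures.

73.4 N/mm

k_A = Gd⁴/(8D³N_a) = (79.7×10³)(10.8⁴)/(8·144.0³·6) = 7.5653 N/mm
k_B = Gd⁴/(8D³N_a) = (81.5×10³)(9.7⁴)/(8·110.0³·13) = 5.2123 N/mm
k_C = Gd⁴/(8D³N_a) = (78.3×10³)(5.7⁴)/(8·23.0³·14) = 60.654 N/mm
Parallel: k_eq = 7.5653 + 5.2123 + 60.654 = 73.432 N/mm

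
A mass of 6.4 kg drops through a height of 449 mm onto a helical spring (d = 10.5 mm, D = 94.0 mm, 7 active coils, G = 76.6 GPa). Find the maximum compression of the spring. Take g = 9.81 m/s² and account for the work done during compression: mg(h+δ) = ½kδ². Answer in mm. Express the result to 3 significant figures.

k = Gd⁴/(8D³N_a) = (76.6×10³)(10.5⁴)/(8·94.0³·7) = 20.018 N/mm
W = mg = 6.4 × 9.81 = 62.784 N
½kδ² − Wδ − Wh = 0 → δ = (W + √(W² + 2kWh))/k
δ = (62.784 + √(3941.8 + 1.1286e+06))/20.018 = (62.784 + 1064.2)/20.018 = 56.3 mm

56.3 mm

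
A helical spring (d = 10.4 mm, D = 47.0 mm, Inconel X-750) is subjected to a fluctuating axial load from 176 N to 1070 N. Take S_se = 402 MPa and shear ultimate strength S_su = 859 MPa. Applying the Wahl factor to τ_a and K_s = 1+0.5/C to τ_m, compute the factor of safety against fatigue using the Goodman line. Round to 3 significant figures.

4.08

C = D/d = 47.0/10.4 = 4.5192; K_W = (4C−1)/(4C−4)+0.615/C = 1.3492; K_s = 1+0.5/C = 1.1106
F_a = (F_max−F_min)/2 = 447 N; F_m = (F_max+F_min)/2 = 623 N
τ_a = K_W·8F_aD/(πd³) = 1.3492 × 47.56 = 64.168 MPa
τ_m = K_s·8F_mD/(πd³) = 1.1106 × 66.287 = 73.62 MPa
Goodman: 1/n_f = τ_a/S_se + τ_m/S_su = 64.168/402 + 73.62/859 = 0.15962 + 0.08570 = 0.24533
n_f = 1/0.24533 = 4.076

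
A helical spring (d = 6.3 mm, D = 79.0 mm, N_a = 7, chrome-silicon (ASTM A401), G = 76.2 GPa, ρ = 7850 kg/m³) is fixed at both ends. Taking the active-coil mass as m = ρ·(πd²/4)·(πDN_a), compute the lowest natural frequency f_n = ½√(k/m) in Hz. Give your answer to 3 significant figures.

50.6 Hz

k = Gd⁴/(8D³N_a) = (76.2×10³)(6.3⁴)/(8·79.0³·7) = 4.3476 N/mm = 4347.6 N/m
Wire length L = πDN_a = π·79.0·7 = 1737.3 mm
m = ρ·(πd²/4)·L = 7850 × 31.172×10⁻⁶ m² × 1.7373 m = 0.42512 kg
f_n = ½√(k/m) = 0.5·√(4347.6/0.42512) = 0.5·√(10227) = 50.563 Hz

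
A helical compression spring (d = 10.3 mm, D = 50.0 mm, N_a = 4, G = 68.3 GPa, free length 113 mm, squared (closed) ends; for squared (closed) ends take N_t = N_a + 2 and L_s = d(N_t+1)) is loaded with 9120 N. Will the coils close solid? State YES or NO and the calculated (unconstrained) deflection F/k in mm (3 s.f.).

k = Gd⁴/(8D³N_a) = (68.3×10³)(10.3⁴)/(8·50.0³·4) = 192.18 N/mm
N_t = 6; L_s = 10.3·7 = 72.1 mm; δ_solid = L₀ − L_s = 113 − 72.1 = 40.9 mm
δ = F/k = 9120/192.18 = 47.455 mm
δ ≥ δ_solid → spring goes solid

YES, δ = 47.5 mm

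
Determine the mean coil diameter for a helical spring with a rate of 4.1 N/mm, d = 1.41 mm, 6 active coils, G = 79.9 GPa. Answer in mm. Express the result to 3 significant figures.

11.7 mm

D = (Gd⁴/(8N_a·k))^(1/3) = (79.9×10³·1.41⁴/(8·6·4.1))^(1/3)
  = (1604.72)^(1/3) = 11.7076 mm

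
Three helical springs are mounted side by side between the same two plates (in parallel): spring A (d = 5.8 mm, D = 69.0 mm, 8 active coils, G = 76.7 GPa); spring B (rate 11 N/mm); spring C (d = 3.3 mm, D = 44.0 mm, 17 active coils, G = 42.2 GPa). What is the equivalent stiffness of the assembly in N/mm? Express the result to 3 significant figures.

k_A = Gd⁴/(8D³N_a) = (76.7×10³)(5.8⁴)/(8·69.0³·8) = 4.1284 N/mm
k_C = Gd⁴/(8D³N_a) = (42.2×10³)(3.3⁴)/(8·44.0³·17) = 0.43199 N/mm
Parallel: k_eq = 4.1284 + 11 + 0.43199 = 15.56 N/mm

15.6 N/mm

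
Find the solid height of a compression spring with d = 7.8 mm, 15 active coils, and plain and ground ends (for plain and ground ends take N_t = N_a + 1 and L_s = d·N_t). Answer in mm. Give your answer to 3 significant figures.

plain and ground ends: N_t = N_a + 1 = 15 + 1 = 16
L_s = d·N_t = 7.8 × 16 = 124.8 mm

125 mm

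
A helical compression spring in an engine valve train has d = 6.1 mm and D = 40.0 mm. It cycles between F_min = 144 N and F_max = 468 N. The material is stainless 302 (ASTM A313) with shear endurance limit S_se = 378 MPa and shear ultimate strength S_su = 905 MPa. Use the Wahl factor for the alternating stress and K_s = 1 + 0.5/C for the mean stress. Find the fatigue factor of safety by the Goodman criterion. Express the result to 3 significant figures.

2.50

C = D/d = 40.0/6.1 = 6.5574; K_W = (4C−1)/(4C−4)+0.615/C = 1.2287; K_s = 1+0.5/C = 1.0762
F_a = (F_max−F_min)/2 = 162 N; F_m = (F_max+F_min)/2 = 306 N
τ_a = K_W·8F_aD/(πd³) = 1.2287 × 72.699 = 89.328 MPa
τ_m = K_s·8F_mD/(πd³) = 1.0762 × 137.32 = 147.79 MPa
Goodman: 1/n_f = τ_a/S_se + τ_m/S_su = 89.328/378 + 147.79/905 = 0.23632 + 0.16330 = 0.39962
n_f = 1/0.39962 = 2.502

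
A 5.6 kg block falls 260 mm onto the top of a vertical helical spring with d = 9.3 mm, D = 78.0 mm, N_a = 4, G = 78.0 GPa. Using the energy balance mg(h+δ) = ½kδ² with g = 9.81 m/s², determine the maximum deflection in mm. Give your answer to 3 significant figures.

k = Gd⁴/(8D³N_a) = (78.0×10³)(9.3⁴)/(8·78.0³·4) = 38.423 N/mm
W = mg = 5.6 × 9.81 = 54.936 N
½kδ² − Wδ − Wh = 0 → δ = (W + √(W² + 2kWh))/k
δ = (54.936 + √(3018 + 1.09762e+06))/38.423 = (54.936 + 1049.1)/38.423 = 28.734 mm

28.7 mm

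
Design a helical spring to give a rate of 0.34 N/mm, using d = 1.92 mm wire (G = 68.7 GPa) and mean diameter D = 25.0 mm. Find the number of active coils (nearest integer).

22

N_a = Gd⁴/(8D³k) = (68.7×10³ × 1.92⁴)/(8 × 25.0³ × 0.34)
    = 933602 / 42500 = 21.97 → 22 coils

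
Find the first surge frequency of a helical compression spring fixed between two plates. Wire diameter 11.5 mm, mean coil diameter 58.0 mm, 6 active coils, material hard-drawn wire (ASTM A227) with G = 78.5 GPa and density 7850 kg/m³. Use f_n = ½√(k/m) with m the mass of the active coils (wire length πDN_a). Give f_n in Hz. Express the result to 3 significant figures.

203 Hz

k = Gd⁴/(8D³N_a) = (78.5×10³)(11.5⁴)/(8·58.0³·6) = 146.6 N/mm = 1.466e+05 N/m
Wire length L = πDN_a = π·58.0·6 = 1093.3 mm
m = ρ·(πd²/4)·L = 7850 × 103.87×10⁻⁶ m² × 1.0933 m = 0.89142 kg
f_n = ½√(k/m) = 0.5·√(1.466e+05/0.89142) = 0.5·√(1.6446e+05) = 202.77 Hz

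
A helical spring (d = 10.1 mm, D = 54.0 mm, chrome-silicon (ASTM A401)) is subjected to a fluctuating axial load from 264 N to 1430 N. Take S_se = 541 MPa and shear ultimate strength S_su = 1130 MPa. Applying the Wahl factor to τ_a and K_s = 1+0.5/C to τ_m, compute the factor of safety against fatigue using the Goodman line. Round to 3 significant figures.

3.39

C = D/d = 54.0/10.1 = 5.3465; K_W = (4C−1)/(4C−4)+0.615/C = 1.2876; K_s = 1+0.5/C = 1.0935
F_a = (F_max−F_min)/2 = 583 N; F_m = (F_max+F_min)/2 = 847 N
τ_a = K_W·8F_aD/(πd³) = 1.2876 × 77.811 = 100.19 MPa
τ_m = K_s·8F_mD/(πd³) = 1.0935 × 113.05 = 123.62 MPa
Goodman: 1/n_f = τ_a/S_se + τ_m/S_su = 100.19/541 + 123.62/1130 = 0.18519 + 0.10940 = 0.29458
n_f = 1/0.29458 = 3.395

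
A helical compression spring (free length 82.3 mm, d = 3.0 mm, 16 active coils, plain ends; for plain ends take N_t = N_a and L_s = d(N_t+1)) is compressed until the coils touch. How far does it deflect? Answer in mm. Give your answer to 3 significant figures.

N_t = 16; L_s = 3.0·17 = 51 mm
δ_solid = L₀ − L_s = 82.3 − 51 = 31.3 mm

31.3 mm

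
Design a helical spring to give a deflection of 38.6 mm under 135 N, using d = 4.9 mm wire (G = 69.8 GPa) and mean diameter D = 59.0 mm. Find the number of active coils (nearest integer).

Required rate k = F/δ = 135/38.6 = 3.4974 N/mm
N_a = Gd⁴/(8D³k) = (69.8×10³ × 4.9⁴)/(8 × 59.0³ × 3.4974)
    = 4.02383e+07 / 5.74636e+06 = 7.002 → 7 coils

7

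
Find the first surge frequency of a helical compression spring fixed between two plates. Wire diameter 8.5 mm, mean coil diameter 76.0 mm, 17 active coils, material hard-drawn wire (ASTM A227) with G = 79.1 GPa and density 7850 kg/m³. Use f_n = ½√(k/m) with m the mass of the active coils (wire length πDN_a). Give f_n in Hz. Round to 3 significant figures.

30.9 Hz

k = Gd⁴/(8D³N_a) = (79.1×10³)(8.5⁴)/(8·76.0³·17) = 6.9163 N/mm = 6916.3 N/m
Wire length L = πDN_a = π·76.0·17 = 4058.9 mm
m = ρ·(πd²/4)·L = 7850 × 56.745×10⁻⁶ m² × 4.0589 m = 1.808 kg
f_n = ½√(k/m) = 0.5·√(6916.3/1.808) = 0.5·√(3825.3) = 30.924 Hz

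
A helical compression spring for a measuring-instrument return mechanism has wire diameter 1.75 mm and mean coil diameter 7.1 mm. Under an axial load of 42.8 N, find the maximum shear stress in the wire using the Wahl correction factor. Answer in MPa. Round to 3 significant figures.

Spring index C = D/d = 7.1/1.75 = 4.0571
K_W = (4C−1)/(4C−4) + 0.615/C = 15.229/12.229 + 0.1516 = 1.3969
τ₀ = 8FD/(πd³) = 8·42.8·7.1/(π·1.75³) = 2431.04/16.837 = 144.39 MPa
τ_max = K·τ₀ = 1.3969 × 144.39 = 201.7 MPa

202 MPa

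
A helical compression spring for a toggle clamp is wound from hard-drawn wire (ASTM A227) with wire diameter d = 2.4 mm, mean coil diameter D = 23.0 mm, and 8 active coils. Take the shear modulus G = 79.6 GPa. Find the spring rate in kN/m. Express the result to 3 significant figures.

k = Gd⁴/(8D³N_a) = (79.6×10³ × 2.4⁴) / (8 × 23.0³ × 8)
  = 2.64094e+06 / 778688 = 3.3915 N/mm

3.39 kN/m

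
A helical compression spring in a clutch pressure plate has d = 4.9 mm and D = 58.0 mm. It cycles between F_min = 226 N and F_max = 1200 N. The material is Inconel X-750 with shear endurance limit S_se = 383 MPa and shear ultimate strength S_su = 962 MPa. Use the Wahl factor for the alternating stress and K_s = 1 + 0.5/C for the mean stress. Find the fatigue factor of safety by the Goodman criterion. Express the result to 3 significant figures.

C = D/d = 58.0/4.9 = 11.8367; K_W = (4C−1)/(4C−4)+0.615/C = 1.1212; K_s = 1+0.5/C = 1.0422
F_a = (F_max−F_min)/2 = 487 N; F_m = (F_max+F_min)/2 = 713 N
τ_a = K_W·8F_aD/(πd³) = 1.1212 × 611.38 = 685.45 MPa
τ_m = K_s·8F_mD/(πd³) = 1.0422 × 895.1 = 932.91 MPa
Goodman: 1/n_f = τ_a/S_se + τ_m/S_su = 685.45/383 + 932.91/962 = 1.78970 + 0.96976 = 2.7595
n_f = 1/2.7595 = 0.3624

0.362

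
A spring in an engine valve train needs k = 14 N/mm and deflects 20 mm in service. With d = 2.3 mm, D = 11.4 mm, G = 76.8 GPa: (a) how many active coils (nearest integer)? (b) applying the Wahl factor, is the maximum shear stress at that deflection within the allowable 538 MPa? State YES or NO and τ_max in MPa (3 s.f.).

(a) 13 coils; (b) NO, τ_max = 874 MPa

N_a = Gd⁴/(8D³k) = (76.8×10³)(2.3⁴)/(8·11.4³·14) = 12.95 → N_a = 13
Actual rate k = Gd⁴/(8D³·13) = 13.948 N/mm
Working load F = kδ = 13.948·20 = 278.97 N
C = 11.4/2.3 = 4.9565; K_W = (4C−1)/(4C−4)+0.615/C = 1.3136
τ_max = K_W·8FD/(πd³) = 1.3136·665.6 = 874.36 MPa
τ_max > 538 MPa → exceeds allowable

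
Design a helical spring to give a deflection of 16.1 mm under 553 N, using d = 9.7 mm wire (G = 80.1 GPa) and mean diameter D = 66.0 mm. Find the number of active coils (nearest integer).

9

Required rate k = F/δ = 553/16.1 = 34.348 N/mm
N_a = Gd⁴/(8D³k) = (80.1×10³ × 9.7⁴)/(8 × 66.0³ × 34.348)
    = 7.0912e+08 / 7.89989e+07 = 8.976 → 9 coils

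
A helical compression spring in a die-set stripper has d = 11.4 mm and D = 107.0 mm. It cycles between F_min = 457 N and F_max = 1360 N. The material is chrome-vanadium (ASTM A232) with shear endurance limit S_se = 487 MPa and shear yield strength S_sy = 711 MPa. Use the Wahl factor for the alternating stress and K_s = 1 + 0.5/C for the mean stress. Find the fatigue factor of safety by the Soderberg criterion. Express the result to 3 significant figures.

C = D/d = 107.0/11.4 = 9.3860; K_W = (4C−1)/(4C−4)+0.615/C = 1.1550; K_s = 1+0.5/C = 1.0533
F_a = (F_max−F_min)/2 = 451.5 N; F_m = (F_max+F_min)/2 = 908.5 N
τ_a = K_W·8F_aD/(πd³) = 1.1550 × 83.036 = 95.903 MPa
τ_m = K_s·8F_mD/(πd³) = 1.0533 × 167.08 = 175.98 MPa
Soderberg: 1/n_f = τ_a/S_se + τ_m/S_sy = 95.903/487 + 175.98/711 = 0.19693 + 0.24752 = 0.44444
n_f = 1/0.44444 = 2.25

2.25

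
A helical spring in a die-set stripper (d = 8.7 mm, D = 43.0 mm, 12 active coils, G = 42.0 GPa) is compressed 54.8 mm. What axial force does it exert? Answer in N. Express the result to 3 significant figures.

1730 N

k = Gd⁴/(8D³N_a) = (42.0×10³)(8.7⁴)/(8·43.0³·12) = 31.525 N/mm
F = k·δ = 31.525 × 54.8 = 1727.5 N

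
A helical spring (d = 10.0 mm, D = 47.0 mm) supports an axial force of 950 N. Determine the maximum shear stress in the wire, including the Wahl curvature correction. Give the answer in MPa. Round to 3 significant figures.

152 MPa

Spring index C = D/d = 47.0/10.0 = 4.7000
K_W = (4C−1)/(4C−4) + 0.615/C = 17.800/14.800 + 0.1309 = 1.3336
τ₀ = 8FD/(πd³) = 8·950·47.0/(π·10.0³) = 357200/3141.6 = 113.7 MPa
τ_max = K·τ₀ = 1.3336 × 113.7 = 151.63 MPa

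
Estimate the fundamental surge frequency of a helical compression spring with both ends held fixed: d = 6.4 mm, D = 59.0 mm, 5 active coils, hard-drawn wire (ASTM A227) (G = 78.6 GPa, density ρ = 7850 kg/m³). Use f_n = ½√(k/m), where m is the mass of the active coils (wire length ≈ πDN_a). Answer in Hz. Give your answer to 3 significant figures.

131 Hz

k = Gd⁴/(8D³N_a) = (78.6×10³)(6.4⁴)/(8·59.0³·5) = 16.052 N/mm = 16052 N/m
Wire length L = πDN_a = π·59.0·5 = 926.77 mm
m = ρ·(πd²/4)·L = 7850 × 32.17×10⁻⁶ m² × 0.92677 m = 0.23404 kg
f_n = ½√(k/m) = 0.5·√(16052/0.23404) = 0.5·√(68586) = 130.94 Hz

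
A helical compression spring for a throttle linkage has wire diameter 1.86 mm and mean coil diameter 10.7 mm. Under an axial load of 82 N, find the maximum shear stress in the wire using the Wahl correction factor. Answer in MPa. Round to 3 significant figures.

439 MPa

Spring index C = D/d = 10.7/1.86 = 5.7527
K_W = (4C−1)/(4C−4) + 0.615/C = 22.011/19.011 + 0.1069 = 1.2647
τ₀ = 8FD/(πd³) = 8·82·10.7/(π·1.86³) = 7019.2/20.216 = 347.22 MPa
τ_max = K·τ₀ = 1.2647 × 347.22 = 439.13 MPa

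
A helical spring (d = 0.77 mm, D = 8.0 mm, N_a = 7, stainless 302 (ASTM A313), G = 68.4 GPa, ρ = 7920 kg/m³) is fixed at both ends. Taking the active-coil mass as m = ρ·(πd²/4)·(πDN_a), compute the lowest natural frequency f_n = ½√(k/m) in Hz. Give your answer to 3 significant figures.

k = Gd⁴/(8D³N_a) = (68.4×10³)(0.77⁴)/(8·8.0³·7) = 0.83861 N/mm = 838.61 N/m
Wire length L = πDN_a = π·8.0·7 = 175.93 mm
m = ρ·(πd²/4)·L = 7920 × 0.46566×10⁻⁶ m² × 0.17593 m = 0.00064884 kg
f_n = ½√(k/m) = 0.5·√(838.61/0.00064884) = 0.5·√(1.2925e+06) = 568.44 Hz

568 Hz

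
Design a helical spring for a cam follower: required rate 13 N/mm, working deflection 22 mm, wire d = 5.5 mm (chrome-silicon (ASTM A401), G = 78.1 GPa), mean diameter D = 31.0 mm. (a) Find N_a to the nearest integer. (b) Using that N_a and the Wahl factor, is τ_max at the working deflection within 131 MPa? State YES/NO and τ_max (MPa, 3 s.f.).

N_a = Gd⁴/(8D³k) = (78.1×10³)(5.5⁴)/(8·31.0³·13) = 23.07 → N_a = 23
Actual rate k = Gd⁴/(8D³·23) = 13.038 N/mm
Working load F = kδ = 13.038·22 = 286.83 N
C = 31.0/5.5 = 5.6364; K_W = (4C−1)/(4C−4)+0.615/C = 1.2709
τ_max = K_W·8FD/(πd³) = 1.2709·136.09 = 172.96 MPa
τ_max > 131 MPa → exceeds allowable

(a) 23 coils; (b) NO, τ_max = 173 MPa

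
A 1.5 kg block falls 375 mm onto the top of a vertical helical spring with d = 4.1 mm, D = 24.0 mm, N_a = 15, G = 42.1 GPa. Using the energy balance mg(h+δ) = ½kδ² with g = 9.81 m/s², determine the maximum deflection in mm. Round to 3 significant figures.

k = Gd⁴/(8D³N_a) = (42.1×10³)(4.1⁴)/(8·24.0³·15) = 7.1714 N/mm
W = mg = 1.5 × 9.81 = 14.715 N
½kδ² − Wδ − Wh = 0 → δ = (W + √(W² + 2kWh))/k
δ = (14.715 + √(216.53 + 79145.1))/7.1714 = (14.715 + 281.71)/7.1714 = 41.335 mm

41.3 mm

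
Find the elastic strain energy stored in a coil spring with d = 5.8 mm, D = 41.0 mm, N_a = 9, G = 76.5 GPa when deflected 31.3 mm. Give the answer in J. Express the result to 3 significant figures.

k = Gd⁴/(8D³N_a) = (76.5×10³)(5.8⁴)/(8·41.0³·9) = 17.446 N/mm
U = ½kδ² = 0.5 × 17.446 × 31.3² = 8545.7 N·mm = 8.5457 J

8.55 J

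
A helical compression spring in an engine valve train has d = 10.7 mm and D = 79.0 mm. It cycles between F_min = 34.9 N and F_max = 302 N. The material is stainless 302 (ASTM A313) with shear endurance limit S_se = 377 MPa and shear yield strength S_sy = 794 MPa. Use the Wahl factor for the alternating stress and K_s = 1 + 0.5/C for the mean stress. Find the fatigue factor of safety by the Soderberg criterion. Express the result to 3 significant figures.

9.34

C = D/d = 79.0/10.7 = 7.3832; K_W = (4C−1)/(4C−4)+0.615/C = 1.2008; K_s = 1+0.5/C = 1.0677
F_a = (F_max−F_min)/2 = 133.55 N; F_m = (F_max+F_min)/2 = 168.45 N
τ_a = K_W·8F_aD/(πd³) = 1.2008 × 21.931 = 26.335 MPa
τ_m = K_s·8F_mD/(πd³) = 1.0677 × 27.662 = 29.536 MPa
Soderberg: 1/n_f = τ_a/S_se + τ_m/S_sy = 26.335/377 + 29.536/794 = 0.06985 + 0.03720 = 0.10705
n_f = 1/0.10705 = 9.341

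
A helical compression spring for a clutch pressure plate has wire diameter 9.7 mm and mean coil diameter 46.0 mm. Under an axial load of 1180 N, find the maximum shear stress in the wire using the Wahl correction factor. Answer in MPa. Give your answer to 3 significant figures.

201 MPa

Spring index C = D/d = 46.0/9.7 = 4.7423
K_W = (4C−1)/(4C−4) + 0.615/C = 17.969/14.969 + 0.1297 = 1.3301
τ₀ = 8FD/(πd³) = 8·1180·46.0/(π·9.7³) = 434240/2867.2 = 151.45 MPa
τ_max = K·τ₀ = 1.3301 × 151.45 = 201.44 MPa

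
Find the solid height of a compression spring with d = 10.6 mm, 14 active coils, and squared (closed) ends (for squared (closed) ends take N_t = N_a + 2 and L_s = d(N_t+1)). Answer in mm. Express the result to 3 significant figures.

180 mm

squared (closed) ends: N_t = N_a + 2 = 14 + 2 = 16
L_s = d·(N_t+1) = 10.6 × 17 = 180.2 mm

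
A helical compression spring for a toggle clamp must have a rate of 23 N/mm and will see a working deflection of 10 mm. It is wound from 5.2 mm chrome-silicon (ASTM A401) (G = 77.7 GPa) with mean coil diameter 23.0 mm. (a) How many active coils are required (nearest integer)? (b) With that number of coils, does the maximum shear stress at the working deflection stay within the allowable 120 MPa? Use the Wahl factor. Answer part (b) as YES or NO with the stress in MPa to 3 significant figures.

N_a = Gd⁴/(8D³k) = (77.7×10³)(5.2⁴)/(8·23.0³·23) = 25.38 → N_a = 25
Actual rate k = Gd⁴/(8D³·25) = 23.346 N/mm
Working load F = kδ = 23.346·10 = 233.46 N
C = 23.0/5.2 = 4.4231; K_W = (4C−1)/(4C−4)+0.615/C = 1.3581
τ_max = K_W·8FD/(πd³) = 1.3581·97.248 = 132.08 MPa
τ_max > 120 MPa → exceeds allowable

(a) 25 coils; (b) NO, τ_max = 132 MPa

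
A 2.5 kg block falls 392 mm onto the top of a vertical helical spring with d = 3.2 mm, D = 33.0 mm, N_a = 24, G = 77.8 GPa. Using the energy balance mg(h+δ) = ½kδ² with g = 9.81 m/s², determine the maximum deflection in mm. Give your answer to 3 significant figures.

150 mm

k = Gd⁴/(8D³N_a) = (77.8×10³)(3.2⁴)/(8·33.0³·24) = 1.1823 N/mm
W = mg = 2.5 × 9.81 = 24.525 N
½kδ² − Wδ − Wh = 0 → δ = (W + √(W² + 2kWh))/k
δ = (24.525 + √(601.48 + 22733.3))/1.1823 = (24.525 + 152.76)/1.1823 = 149.94 mm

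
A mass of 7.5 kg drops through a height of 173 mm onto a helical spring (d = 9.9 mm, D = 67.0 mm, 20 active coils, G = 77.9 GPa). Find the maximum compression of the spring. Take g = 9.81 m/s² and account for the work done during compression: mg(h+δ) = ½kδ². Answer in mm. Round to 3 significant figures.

45.5 mm

k = Gd⁴/(8D³N_a) = (77.9×10³)(9.9⁴)/(8·67.0³·20) = 15.55 N/mm
W = mg = 7.5 × 9.81 = 73.575 N
½kδ² − Wδ − Wh = 0 → δ = (W + √(W² + 2kWh))/k
δ = (73.575 + √(5413.3 + 395859))/15.55 = (73.575 + 633.46)/15.55 = 45.468 mm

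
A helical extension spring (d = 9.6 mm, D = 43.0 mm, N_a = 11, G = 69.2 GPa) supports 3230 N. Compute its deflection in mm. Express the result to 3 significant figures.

38.5 mm

k = Gd⁴/(8D³N_a) = (69.2×10³)(9.6⁴)/(8·43.0³·11) = 84.005 N/mm
δ = F/k = 3230 / 84.005 = 38.45 mm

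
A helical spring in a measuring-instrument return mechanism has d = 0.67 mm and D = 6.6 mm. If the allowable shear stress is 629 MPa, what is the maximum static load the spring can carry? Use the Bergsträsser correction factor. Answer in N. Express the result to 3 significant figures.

C = D/d = 6.6/0.67 = 9.8507
K_B = (4C+2)/(4C−3) = 41.403/36.403 = 1.1374
τ_max = K·8FD/(πd³) → F_max = τ_allow·πd³/(8DK)
F_max = 629·π·0.67³/(8·6.6·1.1374) = 594.33/60.052 = 9.8968 N

9.90 N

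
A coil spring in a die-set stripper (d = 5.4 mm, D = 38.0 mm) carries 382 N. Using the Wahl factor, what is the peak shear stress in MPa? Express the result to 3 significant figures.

Spring index C = D/d = 38.0/5.4 = 7.0370
K_W = (4C−1)/(4C−4) + 0.615/C = 27.148/24.148 + 0.0874 = 1.2116
τ₀ = 8FD/(πd³) = 8·382·38.0/(π·5.4³) = 116128/494.69 = 234.75 MPa
τ_max = K·τ₀ = 1.2116 × 234.75 = 284.43 MPa

284 MPa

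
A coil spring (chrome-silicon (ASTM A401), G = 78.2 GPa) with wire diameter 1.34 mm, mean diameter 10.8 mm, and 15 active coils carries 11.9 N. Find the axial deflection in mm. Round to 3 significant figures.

k = Gd⁴/(8D³N_a) = (78.2×10³)(1.34⁴)/(8·10.8³·15) = 1.6679 N/mm
δ = F/k = 11.9 / 1.6679 = 7.1347 mm

7.13 mm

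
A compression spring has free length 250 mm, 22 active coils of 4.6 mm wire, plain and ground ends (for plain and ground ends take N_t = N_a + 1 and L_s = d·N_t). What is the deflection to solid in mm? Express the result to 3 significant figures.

N_t = 23; L_s = 4.6·23 = 105.8 mm
δ_solid = L₀ − L_s = 250 − 105.8 = 144.2 mm

144 mm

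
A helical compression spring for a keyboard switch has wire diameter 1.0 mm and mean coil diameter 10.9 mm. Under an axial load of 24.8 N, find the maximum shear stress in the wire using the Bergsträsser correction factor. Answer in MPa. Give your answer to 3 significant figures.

Spring index C = D/d = 10.9/1.0 = 10.9000
K_B = (4C+2)/(4C−3) = 45.600/40.600 = 1.1232
τ₀ = 8FD/(πd³) = 8·24.8·10.9/(π·1.0³) = 2162.56/3.1416 = 688.36 MPa
τ_max = K·τ₀ = 1.1232 × 688.36 = 773.14 MPa

773 MPa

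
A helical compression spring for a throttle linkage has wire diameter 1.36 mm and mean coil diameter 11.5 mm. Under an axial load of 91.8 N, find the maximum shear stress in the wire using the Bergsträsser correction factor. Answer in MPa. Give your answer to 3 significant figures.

Spring index C = D/d = 11.5/1.36 = 8.4559
K_B = (4C+2)/(4C−3) = 35.824/30.824 = 1.1622
τ₀ = 8FD/(πd³) = 8·91.8·11.5/(π·1.36³) = 8445.6/7.9025 = 1068.7 MPa
τ_max = K·τ₀ = 1.1622 × 1068.7 = 1242.1 MPa

1240 MPa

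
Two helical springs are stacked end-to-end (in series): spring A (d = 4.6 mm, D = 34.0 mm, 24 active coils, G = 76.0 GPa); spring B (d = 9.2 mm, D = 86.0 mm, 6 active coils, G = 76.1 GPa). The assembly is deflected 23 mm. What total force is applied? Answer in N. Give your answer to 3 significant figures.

82.8 N

k_A = Gd⁴/(8D³N_a) = (76.0×10³)(4.6⁴)/(8·34.0³·24) = 4.5093 N/mm
k_B = Gd⁴/(8D³N_a) = (76.1×10³)(9.2⁴)/(8·86.0³·6) = 17.857 N/mm
Series: 1/k_eq = 1/4.5093 + 1/17.857 = 0.27777; k_eq = 3.6001 N/mm
F = k_eq·δ = 3.6001·23 = 82.803 N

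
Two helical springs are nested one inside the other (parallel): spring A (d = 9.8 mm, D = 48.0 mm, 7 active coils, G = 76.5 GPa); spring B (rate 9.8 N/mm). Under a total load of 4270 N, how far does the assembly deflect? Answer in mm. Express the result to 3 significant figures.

34.5 mm

k_A = Gd⁴/(8D³N_a) = (76.5×10³)(9.8⁴)/(8·48.0³·7) = 113.93 N/mm
Parallel: k_eq = 113.93 + 9.8 = 123.73 N/mm
δ = F/k_eq = 4270/123.73 = 34.509 mm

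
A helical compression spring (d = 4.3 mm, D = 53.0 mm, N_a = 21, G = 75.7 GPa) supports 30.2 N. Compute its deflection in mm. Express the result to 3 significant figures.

29.2 mm

k = Gd⁴/(8D³N_a) = (75.7×10³)(4.3⁴)/(8·53.0³·21) = 1.0347 N/mm
δ = F/k = 30.2 / 1.0347 = 29.186 mm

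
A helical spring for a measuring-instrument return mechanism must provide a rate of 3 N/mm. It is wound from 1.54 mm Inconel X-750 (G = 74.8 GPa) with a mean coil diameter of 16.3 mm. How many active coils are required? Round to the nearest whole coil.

N_a = Gd⁴/(8D³k) = (74.8×10³ × 1.54⁴)/(8 × 16.3³ × 3)
    = 420712 / 103938 = 4.048 → 4 coils

4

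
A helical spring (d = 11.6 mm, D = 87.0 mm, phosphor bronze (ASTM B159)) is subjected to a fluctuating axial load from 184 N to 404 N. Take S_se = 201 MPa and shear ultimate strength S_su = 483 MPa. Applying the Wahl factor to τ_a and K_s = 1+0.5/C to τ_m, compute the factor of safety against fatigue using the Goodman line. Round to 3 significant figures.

5.40

C = D/d = 87.0/11.6 = 7.5000; K_W = (4C−1)/(4C−4)+0.615/C = 1.1974; K_s = 1+0.5/C = 1.0667
F_a = (F_max−F_min)/2 = 110 N; F_m = (F_max+F_min)/2 = 294 N
τ_a = K_W·8F_aD/(πd³) = 1.1974 × 15.613 = 18.694 MPa
τ_m = K_s·8F_mD/(πd³) = 1.0667 × 41.728 = 44.51 MPa
Goodman: 1/n_f = τ_a/S_se + τ_m/S_su = 18.694/201 + 44.51/483 = 0.09301 + 0.09215 = 0.18516
n_f = 1/0.18516 = 5.401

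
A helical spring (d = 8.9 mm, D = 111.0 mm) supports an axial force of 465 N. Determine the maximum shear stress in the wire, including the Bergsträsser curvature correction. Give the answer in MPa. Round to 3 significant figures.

Spring index C = D/d = 111.0/8.9 = 12.4719
K_B = (4C+2)/(4C−3) = 51.888/46.888 = 1.1066
τ₀ = 8FD/(πd³) = 8·465·111.0/(π·8.9³) = 412920/2214.7 = 186.44 MPa
τ_max = K·τ₀ = 1.1066 × 186.44 = 206.32 MPa

206 MPa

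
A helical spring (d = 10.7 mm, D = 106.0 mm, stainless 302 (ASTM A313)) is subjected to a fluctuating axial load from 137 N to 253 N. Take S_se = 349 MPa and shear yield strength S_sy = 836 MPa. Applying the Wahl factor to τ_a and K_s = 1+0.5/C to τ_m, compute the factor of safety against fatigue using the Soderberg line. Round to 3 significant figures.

10.4

C = D/d = 106.0/10.7 = 9.9065; K_W = (4C−1)/(4C−4)+0.615/C = 1.1463; K_s = 1+0.5/C = 1.0505
F_a = (F_max−F_min)/2 = 58 N; F_m = (F_max+F_min)/2 = 195 N
τ_a = K_W·8F_aD/(πd³) = 1.1463 × 12.78 = 14.649 MPa
τ_m = K_s·8F_mD/(πd³) = 1.0505 × 42.966 = 45.135 MPa
Soderberg: 1/n_f = τ_a/S_se + τ_m/S_sy = 14.649/349 + 45.135/836 = 0.04198 + 0.05399 = 0.095964
n_f = 1/0.095964 = 10.42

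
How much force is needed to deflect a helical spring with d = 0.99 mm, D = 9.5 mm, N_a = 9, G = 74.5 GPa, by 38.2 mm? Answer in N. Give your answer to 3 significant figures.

k = Gd⁴/(8D³N_a) = (74.5×10³)(0.99⁴)/(8·9.5³·9) = 1.1593 N/mm
F = k·δ = 1.1593 × 38.2 = 44.285 N

44.3 N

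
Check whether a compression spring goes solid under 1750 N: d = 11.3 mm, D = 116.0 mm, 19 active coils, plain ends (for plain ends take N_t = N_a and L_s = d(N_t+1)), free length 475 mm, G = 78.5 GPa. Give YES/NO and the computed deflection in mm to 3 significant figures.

k = Gd⁴/(8D³N_a) = (78.5×10³)(11.3⁴)/(8·116.0³·19) = 5.3947 N/mm
N_t = 19; L_s = 11.3·20 = 226 mm; δ_solid = L₀ − L_s = 475 − 226 = 249 mm
δ = F/k = 1750/5.3947 = 324.39 mm
δ ≥ δ_solid → spring goes solid

YES, δ = 324 mm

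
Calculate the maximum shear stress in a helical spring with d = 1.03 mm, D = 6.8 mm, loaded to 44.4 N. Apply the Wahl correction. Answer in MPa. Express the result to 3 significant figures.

863 MPa

Spring index C = D/d = 6.8/1.03 = 6.6019
K_W = (4C−1)/(4C−4) + 0.615/C = 25.408/22.408 + 0.0932 = 1.2270
τ₀ = 8FD/(πd³) = 8·44.4·6.8/(π·1.03³) = 2415.36/3.4329 = 703.59 MPa
τ_max = K·τ₀ = 1.2270 × 703.59 = 863.33 MPa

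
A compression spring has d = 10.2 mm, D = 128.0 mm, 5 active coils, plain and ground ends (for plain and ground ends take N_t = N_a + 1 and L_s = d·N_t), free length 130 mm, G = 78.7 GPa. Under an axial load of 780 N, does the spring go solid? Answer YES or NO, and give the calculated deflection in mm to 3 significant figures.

YES, δ = 76.8 mm

k = Gd⁴/(8D³N_a) = (78.7×10³)(10.2⁴)/(8·128.0³·5) = 10.155 N/mm
N_t = 6; L_s = 10.2·6 = 61.2 mm; δ_solid = L₀ − L_s = 130 − 61.2 = 68.8 mm
δ = F/k = 780/10.155 = 76.808 mm
δ ≥ δ_solid → spring goes solid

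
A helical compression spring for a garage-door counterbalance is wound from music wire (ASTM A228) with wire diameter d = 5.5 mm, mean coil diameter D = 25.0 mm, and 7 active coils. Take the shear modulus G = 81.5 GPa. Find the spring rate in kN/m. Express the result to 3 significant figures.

85.2 kN/m

k = Gd⁴/(8D³N_a) = (81.5×10³ × 5.5⁴) / (8 × 25.0³ × 7)
  = 7.45776e+07 / 875000 = 85.232 N/mm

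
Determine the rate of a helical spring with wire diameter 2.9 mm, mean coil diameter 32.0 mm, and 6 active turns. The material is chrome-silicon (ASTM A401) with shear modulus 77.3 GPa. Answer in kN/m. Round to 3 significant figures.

k = Gd⁴/(8D³N_a) = (77.3×10³ × 2.9⁴) / (8 × 32.0³ × 6)
  = 5.46728e+06 / 1.57286e+06 = 3.476 N/mm

3.48 kN/m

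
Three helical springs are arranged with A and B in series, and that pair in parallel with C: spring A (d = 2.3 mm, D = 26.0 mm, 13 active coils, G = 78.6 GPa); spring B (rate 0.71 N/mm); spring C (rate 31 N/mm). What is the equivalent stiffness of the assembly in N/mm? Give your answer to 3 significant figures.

31.4 N/mm

k_A = Gd⁴/(8D³N_a) = (78.6×10³)(2.3⁴)/(8·26.0³·13) = 1.2033 N/mm
Springs A,B series: k_AB = 1/(1/1.2033+1/0.71) = 0.44653 N/mm; parallel with C: k_eq = 0.44653+31 = 31.447 N/mm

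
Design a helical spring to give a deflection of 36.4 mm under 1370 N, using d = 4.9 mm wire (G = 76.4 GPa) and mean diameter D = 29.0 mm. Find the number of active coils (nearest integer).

6

Required rate k = F/δ = 1370/36.4 = 37.637 N/mm
N_a = Gd⁴/(8D³k) = (76.4×10³ × 4.9⁴)/(8 × 29.0³ × 37.637)
    = 4.40431e+07 / 7.3435e+06 = 5.998 → 6 coils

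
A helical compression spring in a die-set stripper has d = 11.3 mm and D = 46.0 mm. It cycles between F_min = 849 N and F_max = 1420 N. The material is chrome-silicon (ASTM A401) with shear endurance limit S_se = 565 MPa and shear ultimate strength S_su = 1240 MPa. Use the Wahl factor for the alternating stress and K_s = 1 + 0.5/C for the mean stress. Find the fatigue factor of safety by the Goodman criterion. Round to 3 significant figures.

7.11

C = D/d = 46.0/11.3 = 4.0708; K_W = (4C−1)/(4C−4)+0.615/C = 1.3953; K_s = 1+0.5/C = 1.1228
F_a = (F_max−F_min)/2 = 285.5 N; F_m = (F_max+F_min)/2 = 1134.5 N
τ_a = K_W·8F_aD/(πd³) = 1.3953 × 23.178 = 32.34 MPa
τ_m = K_s·8F_mD/(πd³) = 1.1228 × 92.102 = 103.41 MPa
Goodman: 1/n_f = τ_a/S_se + τ_m/S_su = 32.34/565 + 103.41/1240 = 0.05724 + 0.08340 = 0.14064
n_f = 1/0.14064 = 7.11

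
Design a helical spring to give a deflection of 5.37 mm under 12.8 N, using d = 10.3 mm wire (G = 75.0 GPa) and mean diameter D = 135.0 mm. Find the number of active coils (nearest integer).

18

Required rate k = F/δ = 12.8/5.37 = 2.3836 N/mm
N_a = Gd⁴/(8D³k) = (75.0×10³ × 10.3⁴)/(8 × 135.0³ × 2.3836)
    = 8.44132e+08 / 4.69166e+07 = 17.99 → 18 coils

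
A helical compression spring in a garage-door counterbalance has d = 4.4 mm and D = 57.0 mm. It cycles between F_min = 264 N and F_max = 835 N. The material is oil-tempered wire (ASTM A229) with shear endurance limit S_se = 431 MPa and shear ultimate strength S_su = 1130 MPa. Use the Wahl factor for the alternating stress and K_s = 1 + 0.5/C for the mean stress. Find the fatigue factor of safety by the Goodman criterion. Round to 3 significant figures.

C = D/d = 57.0/4.4 = 12.9545; K_W = (4C−1)/(4C−4)+0.615/C = 1.1102; K_s = 1+0.5/C = 1.0386
F_a = (F_max−F_min)/2 = 285.5 N; F_m = (F_max+F_min)/2 = 549.5 N
τ_a = K_W·8F_aD/(πd³) = 1.1102 × 486.48 = 540.09 MPa
τ_m = K_s·8F_mD/(πd³) = 1.0386 × 936.32 = 972.46 MPa
Goodman: 1/n_f = τ_a/S_se + τ_m/S_su = 540.09/431 + 972.46/1130 = 1.25312 + 0.86058 = 2.1137
n_f = 1/2.1137 = 0.4731

0.473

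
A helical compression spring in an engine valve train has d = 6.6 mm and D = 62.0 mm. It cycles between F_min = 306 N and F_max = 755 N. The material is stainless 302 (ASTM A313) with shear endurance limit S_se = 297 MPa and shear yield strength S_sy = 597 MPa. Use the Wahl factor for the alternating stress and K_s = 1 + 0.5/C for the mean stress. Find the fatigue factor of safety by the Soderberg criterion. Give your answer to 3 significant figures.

C = D/d = 62.0/6.6 = 9.3939; K_W = (4C−1)/(4C−4)+0.615/C = 1.1548; K_s = 1+0.5/C = 1.0532
F_a = (F_max−F_min)/2 = 224.5 N; F_m = (F_max+F_min)/2 = 530.5 N
τ_a = K_W·8F_aD/(πd³) = 1.1548 × 123.29 = 142.37 MPa
τ_m = K_s·8F_mD/(πd³) = 1.0532 × 291.33 = 306.84 MPa
Soderberg: 1/n_f = τ_a/S_se + τ_m/S_sy = 142.37/297 + 306.84/597 = 0.47937 + 0.51396 = 0.99334
n_f = 1/0.99334 = 1.007

1.01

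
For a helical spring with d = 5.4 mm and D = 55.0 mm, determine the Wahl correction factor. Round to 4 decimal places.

C = D/d = 55.0/5.4 = 10.1852
K_W = (4C−1)/(4C−4) + 0.615/C = 39.741/36.741 + 0.0604 = 1.1420

1.1420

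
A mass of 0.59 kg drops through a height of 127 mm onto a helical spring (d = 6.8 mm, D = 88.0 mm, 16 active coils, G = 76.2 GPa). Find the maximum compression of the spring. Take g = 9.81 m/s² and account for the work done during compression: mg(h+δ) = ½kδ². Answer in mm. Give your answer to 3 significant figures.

k = Gd⁴/(8D³N_a) = (76.2×10³)(6.8⁴)/(8·88.0³·16) = 1.8678 N/mm
W = mg = 0.59 × 9.81 = 5.7879 N
½kδ² − Wδ − Wh = 0 → δ = (W + √(W² + 2kWh))/k
δ = (5.7879 + √(33.5 + 2745.92))/1.8678 = (5.7879 + 52.72)/1.8678 = 31.324 mm

31.3 mm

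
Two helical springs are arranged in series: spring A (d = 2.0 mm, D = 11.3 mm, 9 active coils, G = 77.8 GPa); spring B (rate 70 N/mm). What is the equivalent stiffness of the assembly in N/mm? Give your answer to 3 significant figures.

10.2 N/mm

k_A = Gd⁴/(8D³N_a) = (77.8×10³)(2.0⁴)/(8·11.3³·9) = 11.982 N/mm
Series: 1/k_eq = 1/11.982 + 1/70 = 0.097744; k_eq = 10.231 N/mm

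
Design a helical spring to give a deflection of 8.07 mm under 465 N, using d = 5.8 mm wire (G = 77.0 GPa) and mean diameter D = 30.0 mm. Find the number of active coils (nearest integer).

7

Required rate k = F/δ = 465/8.07 = 57.621 N/mm
N_a = Gd⁴/(8D³k) = (77.0×10³ × 5.8⁴)/(8 × 30.0³ × 57.621)
    = 8.7137e+07 / 1.24461e+07 = 7.001 → 7 coils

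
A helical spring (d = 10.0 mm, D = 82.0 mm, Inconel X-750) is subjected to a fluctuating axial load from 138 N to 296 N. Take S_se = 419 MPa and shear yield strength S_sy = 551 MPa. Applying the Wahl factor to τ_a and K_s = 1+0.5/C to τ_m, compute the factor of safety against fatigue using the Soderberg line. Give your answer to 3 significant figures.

7.48

C = D/d = 82.0/10.0 = 8.2000; K_W = (4C−1)/(4C−4)+0.615/C = 1.1792; K_s = 1+0.5/C = 1.0610
F_a = (F_max−F_min)/2 = 79 N; F_m = (F_max+F_min)/2 = 217 N
τ_a = K_W·8F_aD/(πd³) = 1.1792 × 16.496 = 19.452 MPa
τ_m = K_s·8F_mD/(πd³) = 1.0610 × 45.312 = 48.075 MPa
Soderberg: 1/n_f = τ_a/S_se + τ_m/S_sy = 19.452/419 + 48.075/551 = 0.04642 + 0.08725 = 0.13367
n_f = 1/0.13367 = 7.481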